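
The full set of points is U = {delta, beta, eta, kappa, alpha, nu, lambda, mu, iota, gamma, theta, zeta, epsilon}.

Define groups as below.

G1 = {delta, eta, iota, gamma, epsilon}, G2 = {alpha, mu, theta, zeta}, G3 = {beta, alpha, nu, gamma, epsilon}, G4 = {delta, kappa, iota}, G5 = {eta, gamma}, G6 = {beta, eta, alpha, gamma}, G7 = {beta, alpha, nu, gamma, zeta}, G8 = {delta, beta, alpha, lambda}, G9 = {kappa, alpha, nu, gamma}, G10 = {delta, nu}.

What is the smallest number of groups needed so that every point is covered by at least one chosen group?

Take {G1, G2, G8, G9}. Their union is {delta, beta, eta, kappa, alpha, nu, lambda, mu, iota, gamma, theta, zeta, epsilon}, which is all 13 points.
Only G8 contains lambda, so G8 is forced; the remaining 9 points need at least 3 more groups (each remaining group adds at most 4) — so at least 4 groups are needed, and 4 is optimal.

4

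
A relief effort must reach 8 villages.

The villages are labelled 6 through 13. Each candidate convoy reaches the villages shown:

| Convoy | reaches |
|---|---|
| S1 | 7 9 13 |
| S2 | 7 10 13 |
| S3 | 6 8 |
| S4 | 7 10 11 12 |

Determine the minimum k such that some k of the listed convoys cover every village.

3

Take {S1, S3, S4}. Their union is {6, 7, 8, 9, 10, 11, 12, 13}, which is all 8 villages.
Only S3 contains 6, so S3 is forced; the remaining 6 villages need at least 2 more convoys (each remaining convoy adds at most 4) — so at least 3 convoys are needed, and 3 is optimal.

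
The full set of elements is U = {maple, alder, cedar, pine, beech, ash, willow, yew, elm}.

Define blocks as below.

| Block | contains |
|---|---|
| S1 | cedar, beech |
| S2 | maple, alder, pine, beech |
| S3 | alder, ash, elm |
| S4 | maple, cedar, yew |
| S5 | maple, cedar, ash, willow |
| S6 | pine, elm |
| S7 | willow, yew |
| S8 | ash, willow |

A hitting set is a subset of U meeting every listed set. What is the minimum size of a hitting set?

4

H = {cedar, pine, willow, elm} meets every block (each contains at least one member of H), and |H| = 4.
No choice of 3 elements meets every block, so 4 is the minimum.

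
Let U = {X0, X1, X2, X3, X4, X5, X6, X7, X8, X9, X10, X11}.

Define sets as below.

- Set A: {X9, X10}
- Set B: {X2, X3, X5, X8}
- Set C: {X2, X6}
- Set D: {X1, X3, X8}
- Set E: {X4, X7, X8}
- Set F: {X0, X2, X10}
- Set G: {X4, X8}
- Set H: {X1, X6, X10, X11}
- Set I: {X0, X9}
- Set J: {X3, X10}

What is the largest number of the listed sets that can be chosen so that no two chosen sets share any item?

4

C, E, I, J are pairwise disjoint (C={X2,X6}; E={X4,X7,X8}; I={X0,X9}; J={X3,X10}).
Every remaining set overlaps one of these, and no 5 of the listed sets are pairwise disjoint, so 4 is the maximum.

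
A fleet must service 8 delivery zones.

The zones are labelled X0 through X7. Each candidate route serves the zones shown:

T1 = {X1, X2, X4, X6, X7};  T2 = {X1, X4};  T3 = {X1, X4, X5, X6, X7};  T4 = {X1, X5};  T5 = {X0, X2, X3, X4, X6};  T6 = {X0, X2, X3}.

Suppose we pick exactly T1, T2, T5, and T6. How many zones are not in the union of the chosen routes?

Union of T1, T2, T5, T6 = {X0, X1, X2, X3, X4, X6, X7}.
Not covered: X5 — 1 zone.

1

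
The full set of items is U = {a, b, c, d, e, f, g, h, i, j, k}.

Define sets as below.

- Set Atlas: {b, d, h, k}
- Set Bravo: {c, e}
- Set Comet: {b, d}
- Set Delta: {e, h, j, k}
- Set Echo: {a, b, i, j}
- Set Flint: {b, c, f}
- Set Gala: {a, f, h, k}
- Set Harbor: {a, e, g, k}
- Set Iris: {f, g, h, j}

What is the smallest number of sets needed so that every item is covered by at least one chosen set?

4

Take {Atlas, Bravo, Echo, Iris}. Their union is {a, b, c, d, e, f, g, h, i, j, k}, which is all 11 items.
Only Echo contains i, so Echo is forced; the remaining 7 items need at least 3 more sets (each remaining set adds at most 3) — so at least 4 sets are needed, and 4 is optimal.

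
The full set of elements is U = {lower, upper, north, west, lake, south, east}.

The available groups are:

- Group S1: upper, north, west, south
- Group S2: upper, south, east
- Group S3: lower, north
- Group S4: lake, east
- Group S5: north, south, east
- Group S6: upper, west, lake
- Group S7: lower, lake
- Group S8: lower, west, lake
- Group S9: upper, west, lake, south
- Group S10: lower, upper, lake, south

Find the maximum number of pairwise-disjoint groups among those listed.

S2, S7 are pairwise disjoint (S2={upper,south,east}; S7={lower,lake}).
Every remaining group overlaps one of these, and no 3 of the listed groups are pairwise disjoint, so 2 is the maximum.

2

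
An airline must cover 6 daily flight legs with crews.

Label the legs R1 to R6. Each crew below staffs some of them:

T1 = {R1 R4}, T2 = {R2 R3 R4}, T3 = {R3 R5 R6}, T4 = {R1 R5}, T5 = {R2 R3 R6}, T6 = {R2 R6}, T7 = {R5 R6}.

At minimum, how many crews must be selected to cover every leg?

Take {T1, T2, T7}. Their union is {R1, R2, R3, R4, R5, R6}, which is all 6 legs.
No 2 of the 7 crews cover everything (all 21 combinations miss at least one leg), so 3 is optimal.

3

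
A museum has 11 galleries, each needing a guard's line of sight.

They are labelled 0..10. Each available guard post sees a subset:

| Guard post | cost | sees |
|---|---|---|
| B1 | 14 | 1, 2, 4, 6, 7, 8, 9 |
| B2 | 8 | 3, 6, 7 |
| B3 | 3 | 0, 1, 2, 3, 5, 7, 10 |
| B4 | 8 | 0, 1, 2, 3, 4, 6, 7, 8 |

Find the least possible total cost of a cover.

B1, B3 together cover every gallery (B1 ∪ B3 = {0, 1, 2, 3, 4, 5, 6, 7, 8, 9, 10}); total cost 14 + 3 = 17.
The greedy pick B3, B4, B1 costs 25; no covering selection beats 17.

17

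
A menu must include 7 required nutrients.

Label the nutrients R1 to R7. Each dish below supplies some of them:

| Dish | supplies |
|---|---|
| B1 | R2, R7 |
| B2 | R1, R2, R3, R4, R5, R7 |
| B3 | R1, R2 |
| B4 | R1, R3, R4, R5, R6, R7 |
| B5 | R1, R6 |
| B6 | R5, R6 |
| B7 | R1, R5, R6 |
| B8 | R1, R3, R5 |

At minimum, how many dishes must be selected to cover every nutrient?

Take {B2, B4}. Their union is {R1, R2, R3, R4, R5, R6, R7}, which is all 7 nutrients.
No single dish has all 7 nutrients (the largest, B2, has 6), so 2 is optimal.

2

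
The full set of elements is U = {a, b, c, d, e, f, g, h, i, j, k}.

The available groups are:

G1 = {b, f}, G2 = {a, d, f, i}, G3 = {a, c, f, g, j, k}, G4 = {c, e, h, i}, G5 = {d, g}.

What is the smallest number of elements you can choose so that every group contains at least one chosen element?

The 3 elements {d, f, h} hit every group.
The groups G1, G4, G5 are pairwise disjoint, so any hitting set needs a separate element for each — at least 3. Hence 3 is optimal.

3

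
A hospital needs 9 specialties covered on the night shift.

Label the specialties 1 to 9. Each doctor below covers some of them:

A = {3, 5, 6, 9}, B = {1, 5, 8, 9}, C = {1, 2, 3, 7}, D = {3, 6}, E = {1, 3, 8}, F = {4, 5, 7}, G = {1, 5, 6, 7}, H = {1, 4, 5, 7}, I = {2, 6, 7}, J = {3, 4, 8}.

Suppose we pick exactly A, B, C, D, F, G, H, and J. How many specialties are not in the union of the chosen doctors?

0

Union of A, B, C, D, F, G, H, J = {1, 2, 3, 4, 5, 6, 7, 8, 9} — that's every specialty, so 0 are uncovered.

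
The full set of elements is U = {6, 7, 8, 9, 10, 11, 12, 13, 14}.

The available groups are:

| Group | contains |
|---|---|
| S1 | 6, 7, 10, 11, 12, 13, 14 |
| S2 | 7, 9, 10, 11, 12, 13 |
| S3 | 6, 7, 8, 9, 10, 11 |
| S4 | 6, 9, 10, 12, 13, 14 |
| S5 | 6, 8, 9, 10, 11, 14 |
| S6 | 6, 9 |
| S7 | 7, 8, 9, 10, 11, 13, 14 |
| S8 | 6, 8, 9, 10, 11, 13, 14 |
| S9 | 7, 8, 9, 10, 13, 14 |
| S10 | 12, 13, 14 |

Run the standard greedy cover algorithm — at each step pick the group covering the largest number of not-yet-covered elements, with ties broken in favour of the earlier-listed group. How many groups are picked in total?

Greedy: pick S1 (covers 7 new) → pick S3 (covers 2 new). Total picks: 2.

2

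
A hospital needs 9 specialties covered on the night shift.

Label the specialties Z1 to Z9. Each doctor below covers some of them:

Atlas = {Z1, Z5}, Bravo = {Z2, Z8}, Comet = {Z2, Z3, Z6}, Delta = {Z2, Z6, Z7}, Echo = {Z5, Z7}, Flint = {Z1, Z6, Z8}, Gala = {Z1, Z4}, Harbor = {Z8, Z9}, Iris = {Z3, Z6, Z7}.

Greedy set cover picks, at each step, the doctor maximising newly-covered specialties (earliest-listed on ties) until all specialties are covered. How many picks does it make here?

5

Greedy: pick Comet (covers 3 new) → pick Atlas (covers 2 new) → pick Harbor (covers 2 new) → pick Delta (covers 1 new) → pick Gala (covers 1 new). Total picks: 5.
(The true minimum cover uses only 4 doctors, so greedy is not optimal here.)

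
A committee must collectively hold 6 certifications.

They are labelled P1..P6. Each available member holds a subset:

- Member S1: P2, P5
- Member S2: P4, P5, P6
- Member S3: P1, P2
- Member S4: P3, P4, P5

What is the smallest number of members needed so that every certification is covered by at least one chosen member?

3

Take {S2, S3, S4}. Their union is {P1, P2, P3, P4, P5, P6}, which is all 6 certifications.
Only S3 contains P1, so S3 is forced; the remaining 4 certifications need at least 2 more members (each remaining member adds at most 3) — so at least 3 members are needed, and 3 is optimal.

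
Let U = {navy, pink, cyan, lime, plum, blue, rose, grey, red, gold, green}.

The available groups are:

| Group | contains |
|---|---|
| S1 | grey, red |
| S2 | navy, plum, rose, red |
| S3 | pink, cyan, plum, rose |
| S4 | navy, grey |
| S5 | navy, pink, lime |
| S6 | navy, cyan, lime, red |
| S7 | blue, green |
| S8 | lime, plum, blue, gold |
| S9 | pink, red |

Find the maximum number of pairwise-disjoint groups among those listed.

S1, S5, S7 are pairwise disjoint (S1={grey,red}; S5={navy,pink,lime}; S7={blue,green}).
Every remaining group overlaps one of these, and no 4 of the listed groups are pairwise disjoint, so 3 is the maximum.

3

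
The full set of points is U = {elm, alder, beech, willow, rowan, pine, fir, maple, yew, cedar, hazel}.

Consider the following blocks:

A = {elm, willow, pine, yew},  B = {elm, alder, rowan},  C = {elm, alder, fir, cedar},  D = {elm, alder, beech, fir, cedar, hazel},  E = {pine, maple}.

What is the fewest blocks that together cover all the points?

4

Take {A, B, D, E}. Their union is {elm, alder, beech, willow, rowan, pine, fir, maple, yew, cedar, hazel}, which is all 11 points.
No 3 of the 5 blocks cover everything (all 10 combinations miss at least one point), so 4 is optimal.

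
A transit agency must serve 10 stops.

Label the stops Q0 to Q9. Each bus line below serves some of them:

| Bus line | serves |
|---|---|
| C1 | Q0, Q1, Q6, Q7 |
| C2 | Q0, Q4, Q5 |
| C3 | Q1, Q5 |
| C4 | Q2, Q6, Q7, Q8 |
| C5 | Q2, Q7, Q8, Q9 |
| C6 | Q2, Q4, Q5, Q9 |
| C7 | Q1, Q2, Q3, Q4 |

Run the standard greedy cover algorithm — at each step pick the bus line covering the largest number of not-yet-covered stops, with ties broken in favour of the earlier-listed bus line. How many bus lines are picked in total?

4

Greedy: pick C1 (covers 4 new) → pick C6 (covers 4 new) → pick C4 (covers 1 new) → pick C7 (covers 1 new). Total picks: 4.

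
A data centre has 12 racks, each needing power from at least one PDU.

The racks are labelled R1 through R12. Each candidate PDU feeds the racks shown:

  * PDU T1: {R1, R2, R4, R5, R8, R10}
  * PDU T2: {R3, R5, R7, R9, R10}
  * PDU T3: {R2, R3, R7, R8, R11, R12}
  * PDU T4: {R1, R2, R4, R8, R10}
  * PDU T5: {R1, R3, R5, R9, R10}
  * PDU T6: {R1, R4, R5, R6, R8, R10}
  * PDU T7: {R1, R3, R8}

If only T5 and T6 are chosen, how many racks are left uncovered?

Union of T5, T6 = {R1, R3, R4, R5, R6, R8, R9, R10}.
Not covered: R2, R7, R11, R12 — 4 racks.

4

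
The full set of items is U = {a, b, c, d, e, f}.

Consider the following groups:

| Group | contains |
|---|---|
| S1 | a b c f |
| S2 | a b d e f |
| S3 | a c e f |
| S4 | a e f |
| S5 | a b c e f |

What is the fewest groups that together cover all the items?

2

Take {S2, S5}. Their union is {a, b, c, d, e, f}, which is all 6 items.
No single group has all 6 items (the largest, S2, has 5), so 2 is optimal.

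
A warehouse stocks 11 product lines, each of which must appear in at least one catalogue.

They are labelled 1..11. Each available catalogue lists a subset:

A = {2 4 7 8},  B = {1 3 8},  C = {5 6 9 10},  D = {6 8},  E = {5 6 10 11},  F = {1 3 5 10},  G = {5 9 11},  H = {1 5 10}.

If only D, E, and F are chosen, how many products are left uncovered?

Union of D, E, F = {1, 3, 5, 6, 8, 10, 11}.
Not covered: 2, 4, 7, 9 — 4 products.

4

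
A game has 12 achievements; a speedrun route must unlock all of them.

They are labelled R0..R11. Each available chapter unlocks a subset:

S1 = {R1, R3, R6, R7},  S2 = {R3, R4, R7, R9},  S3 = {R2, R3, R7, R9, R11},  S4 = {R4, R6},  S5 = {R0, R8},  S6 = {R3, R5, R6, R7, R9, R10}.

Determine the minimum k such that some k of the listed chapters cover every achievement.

5

S1 and S2 and S3 and S5 and S6 together: S1 ∪ S2 ∪ S3 ∪ S5 ∪ S6 = {R0, R1, R2, R3, R4, R5, R6, R7, R8, R9, R10, R11} — every achievement is covered.
No 4 of the 6 chapters cover everything (all 15 combinations miss at least one achievement), so 5 is optimal.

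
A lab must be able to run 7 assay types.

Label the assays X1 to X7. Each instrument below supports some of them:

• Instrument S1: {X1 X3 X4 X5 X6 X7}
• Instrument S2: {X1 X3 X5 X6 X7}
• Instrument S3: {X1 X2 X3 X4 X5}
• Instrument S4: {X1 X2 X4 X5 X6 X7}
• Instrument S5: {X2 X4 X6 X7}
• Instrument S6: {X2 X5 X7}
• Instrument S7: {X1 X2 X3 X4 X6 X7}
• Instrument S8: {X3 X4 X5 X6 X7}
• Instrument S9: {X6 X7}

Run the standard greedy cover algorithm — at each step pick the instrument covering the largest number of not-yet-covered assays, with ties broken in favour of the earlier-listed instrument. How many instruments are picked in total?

2

Greedy: pick S1 (covers 6 new) → pick S3 (covers 1 new). Total picks: 2.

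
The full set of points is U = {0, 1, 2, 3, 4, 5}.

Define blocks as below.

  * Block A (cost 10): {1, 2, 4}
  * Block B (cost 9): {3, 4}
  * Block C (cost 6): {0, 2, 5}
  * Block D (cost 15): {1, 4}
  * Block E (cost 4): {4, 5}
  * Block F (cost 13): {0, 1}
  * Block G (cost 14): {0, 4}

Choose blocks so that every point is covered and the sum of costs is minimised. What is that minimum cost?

A, B, C together cover every point (A ∪ B ∪ C = {0, 1, 2, 3, 4, 5}); total cost 10 + 9 + 6 = 25.
The greedy pick C, E, B, A costs 29; no covering selection beats 25.

25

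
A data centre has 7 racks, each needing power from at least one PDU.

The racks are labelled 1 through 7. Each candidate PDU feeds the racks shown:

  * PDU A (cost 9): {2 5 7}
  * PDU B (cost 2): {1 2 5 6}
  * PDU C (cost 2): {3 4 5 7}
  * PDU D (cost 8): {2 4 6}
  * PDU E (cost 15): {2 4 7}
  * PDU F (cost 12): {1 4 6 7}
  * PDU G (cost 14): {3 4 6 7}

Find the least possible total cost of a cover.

B, C together cover every rack (B ∪ C = {1, 2, 3, 4, 5, 6, 7}); total cost 2 + 2 = 4.
No covering selection has total cost below 4.

4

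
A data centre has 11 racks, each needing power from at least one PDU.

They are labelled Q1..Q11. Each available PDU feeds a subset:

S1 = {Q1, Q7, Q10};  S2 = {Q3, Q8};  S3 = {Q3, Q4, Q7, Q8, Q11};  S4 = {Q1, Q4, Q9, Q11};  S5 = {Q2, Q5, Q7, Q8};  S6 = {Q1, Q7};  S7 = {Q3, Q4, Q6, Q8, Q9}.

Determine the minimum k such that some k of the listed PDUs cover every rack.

4

S1 and S4 and S5 and S7 together: S1 ∪ S4 ∪ S5 ∪ S7 = {Q1, Q2, Q3, Q4, Q5, Q6, Q7, Q8, Q9, Q10, Q11} — every rack is covered.
No 3 of the 7 PDUs cover everything (all 35 combinations miss at least one rack), so 4 is optimal.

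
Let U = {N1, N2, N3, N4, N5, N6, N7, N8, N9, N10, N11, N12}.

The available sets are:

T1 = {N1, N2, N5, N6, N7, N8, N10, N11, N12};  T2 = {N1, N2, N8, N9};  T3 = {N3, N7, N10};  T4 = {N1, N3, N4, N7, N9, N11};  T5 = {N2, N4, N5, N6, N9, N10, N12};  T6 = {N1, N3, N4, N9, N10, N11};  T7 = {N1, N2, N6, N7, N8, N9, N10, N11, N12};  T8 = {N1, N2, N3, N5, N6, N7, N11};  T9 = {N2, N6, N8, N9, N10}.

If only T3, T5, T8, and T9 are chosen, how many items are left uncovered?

0

Union of T3, T5, T8, T9 = {N1, N2, N3, N4, N5, N6, N7, N8, N9, N10, N11, N12} — that's every item, so 0 are uncovered.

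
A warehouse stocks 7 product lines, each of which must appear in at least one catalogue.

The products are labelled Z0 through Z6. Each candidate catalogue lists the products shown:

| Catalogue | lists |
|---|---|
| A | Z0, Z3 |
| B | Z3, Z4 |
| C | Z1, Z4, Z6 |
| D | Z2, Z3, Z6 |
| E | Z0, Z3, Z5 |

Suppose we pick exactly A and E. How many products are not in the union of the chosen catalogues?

Union of A, E = {Z0, Z3, Z5}.
Not covered: Z1, Z2, Z4, Z6 — 4 products.

4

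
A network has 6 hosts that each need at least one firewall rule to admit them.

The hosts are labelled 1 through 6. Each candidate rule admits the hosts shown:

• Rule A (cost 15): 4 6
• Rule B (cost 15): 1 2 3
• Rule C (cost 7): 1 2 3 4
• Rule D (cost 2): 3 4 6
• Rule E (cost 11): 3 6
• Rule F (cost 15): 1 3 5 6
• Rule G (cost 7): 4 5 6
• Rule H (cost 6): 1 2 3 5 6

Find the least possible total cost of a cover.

D, H together cover every host (D ∪ H = {1, 2, 3, 4, 5, 6}); total cost 2 + 6 = 8.
No covering selection has total cost below 8.

8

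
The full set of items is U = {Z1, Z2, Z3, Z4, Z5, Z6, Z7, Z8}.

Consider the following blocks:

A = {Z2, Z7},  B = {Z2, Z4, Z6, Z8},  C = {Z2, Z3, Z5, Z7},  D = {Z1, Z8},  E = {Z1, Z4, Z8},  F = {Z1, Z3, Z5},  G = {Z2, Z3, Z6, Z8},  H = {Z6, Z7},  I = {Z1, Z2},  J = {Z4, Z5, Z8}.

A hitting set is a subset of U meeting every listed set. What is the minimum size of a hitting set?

T = {Z1, Z7, Z8} meets every block (each contains at least one member of T), and |T| = 3.
The blocks H, I, J are pairwise disjoint, so any hitting set needs a separate item for each — at least 3. Hence 3 is optimal.

3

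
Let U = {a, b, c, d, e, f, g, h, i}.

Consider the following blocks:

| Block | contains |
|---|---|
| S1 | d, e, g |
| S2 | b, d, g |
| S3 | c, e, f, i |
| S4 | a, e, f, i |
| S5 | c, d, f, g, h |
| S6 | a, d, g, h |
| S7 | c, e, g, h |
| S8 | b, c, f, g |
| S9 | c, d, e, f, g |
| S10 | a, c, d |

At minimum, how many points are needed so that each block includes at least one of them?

3

Take T = {d, f, h}. Each listed block contains at least one of these, so T is a hitting set of size 3.
No choice of 2 points meets every block, so 3 is the minimum.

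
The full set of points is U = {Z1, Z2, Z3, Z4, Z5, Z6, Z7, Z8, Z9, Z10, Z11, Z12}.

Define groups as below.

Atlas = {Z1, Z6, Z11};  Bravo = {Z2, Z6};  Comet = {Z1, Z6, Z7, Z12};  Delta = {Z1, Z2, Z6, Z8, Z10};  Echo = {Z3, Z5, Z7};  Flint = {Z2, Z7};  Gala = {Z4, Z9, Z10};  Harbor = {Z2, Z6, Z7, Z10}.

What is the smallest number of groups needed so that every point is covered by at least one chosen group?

Atlas, Comet, Delta, Echo, and Gala cover everything between them: the union {Z1, Z2, Z3, Z4, Z5, Z6, Z7, Z8, Z9, Z10, Z11, Z12} is all of U.
No 4 of the 8 groups cover everything (all 70 combinations miss at least one point), so 5 is optimal.

5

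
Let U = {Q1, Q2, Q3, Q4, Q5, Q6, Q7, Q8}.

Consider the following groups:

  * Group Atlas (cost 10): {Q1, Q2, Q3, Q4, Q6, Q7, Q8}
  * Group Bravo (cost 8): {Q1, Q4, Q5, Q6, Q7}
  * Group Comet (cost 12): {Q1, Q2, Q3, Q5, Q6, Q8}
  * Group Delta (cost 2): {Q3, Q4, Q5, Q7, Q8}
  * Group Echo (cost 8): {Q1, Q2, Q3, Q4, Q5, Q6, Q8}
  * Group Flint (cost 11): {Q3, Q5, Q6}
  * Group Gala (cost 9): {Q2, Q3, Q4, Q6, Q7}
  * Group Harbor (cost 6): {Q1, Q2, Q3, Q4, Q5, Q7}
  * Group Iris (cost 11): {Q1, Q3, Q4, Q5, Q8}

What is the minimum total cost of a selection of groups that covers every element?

Delta, Echo together cover every element (Delta ∪ Echo = {Q1, Q2, Q3, Q4, Q5, Q6, Q7, Q8}); total cost 2 + 8 = 10.
No covering selection has total cost below 10.

10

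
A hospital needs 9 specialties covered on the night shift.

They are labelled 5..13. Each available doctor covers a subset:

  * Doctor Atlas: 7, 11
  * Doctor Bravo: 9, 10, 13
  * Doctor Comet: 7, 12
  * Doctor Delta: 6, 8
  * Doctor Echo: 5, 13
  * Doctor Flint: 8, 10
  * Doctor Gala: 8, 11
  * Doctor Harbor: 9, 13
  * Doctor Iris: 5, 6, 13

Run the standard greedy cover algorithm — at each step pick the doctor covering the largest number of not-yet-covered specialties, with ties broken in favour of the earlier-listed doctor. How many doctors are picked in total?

5

Greedy: pick Bravo (covers 3 new) → pick Atlas (covers 2 new) → pick Delta (covers 2 new) → pick Comet (covers 1 new) → pick Echo (covers 1 new). Total picks: 5.
(The true minimum cover uses only 4 doctors, so greedy is not optimal here.)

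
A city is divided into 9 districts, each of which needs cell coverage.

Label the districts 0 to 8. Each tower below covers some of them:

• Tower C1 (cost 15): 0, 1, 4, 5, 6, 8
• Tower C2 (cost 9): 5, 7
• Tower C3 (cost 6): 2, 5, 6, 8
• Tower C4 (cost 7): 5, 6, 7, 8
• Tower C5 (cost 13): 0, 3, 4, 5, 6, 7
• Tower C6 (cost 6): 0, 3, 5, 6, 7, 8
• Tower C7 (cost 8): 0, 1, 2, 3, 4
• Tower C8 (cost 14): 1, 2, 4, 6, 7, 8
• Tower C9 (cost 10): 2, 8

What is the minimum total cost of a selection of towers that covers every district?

14

C6, C7 together cover every district (C6 ∪ C7 = {0, 1, 2, 3, 4, 5, 6, 7, 8}); total cost 6 + 8 = 14.
No covering selection has total cost below 14.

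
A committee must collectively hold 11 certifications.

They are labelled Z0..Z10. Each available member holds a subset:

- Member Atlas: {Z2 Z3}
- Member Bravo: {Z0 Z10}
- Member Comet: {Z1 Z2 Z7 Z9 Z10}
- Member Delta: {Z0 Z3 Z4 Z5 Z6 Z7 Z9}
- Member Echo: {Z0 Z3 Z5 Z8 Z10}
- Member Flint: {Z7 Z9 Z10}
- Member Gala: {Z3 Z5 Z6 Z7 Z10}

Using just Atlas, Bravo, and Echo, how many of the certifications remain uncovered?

5

Union of Atlas, Bravo, Echo = {Z0, Z2, Z3, Z5, Z8, Z10}.
Not covered: Z1, Z4, Z6, Z7, Z9 — 5 certifications.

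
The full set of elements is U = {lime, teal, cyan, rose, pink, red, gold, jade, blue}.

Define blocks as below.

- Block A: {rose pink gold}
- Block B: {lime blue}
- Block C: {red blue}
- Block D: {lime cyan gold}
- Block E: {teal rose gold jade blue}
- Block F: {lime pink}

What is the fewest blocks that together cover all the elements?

A, C, D, and E cover everything between them: the union {lime, teal, cyan, rose, pink, red, gold, jade, blue} is all of U.
No 3 of the 6 blocks cover everything (all 20 combinations miss at least one element), so 4 is optimal.

4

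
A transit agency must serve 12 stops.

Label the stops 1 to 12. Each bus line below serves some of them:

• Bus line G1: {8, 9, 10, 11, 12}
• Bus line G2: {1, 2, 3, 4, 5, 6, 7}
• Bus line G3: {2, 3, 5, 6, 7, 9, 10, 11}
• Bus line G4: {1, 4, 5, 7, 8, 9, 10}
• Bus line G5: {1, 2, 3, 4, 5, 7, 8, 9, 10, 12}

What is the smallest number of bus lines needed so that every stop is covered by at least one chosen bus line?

2

G1 and G2 together: G1 ∪ G2 = {1, 2, 3, 4, 5, 6, 7, 8, 9, 10, 11, 12} — every stop is covered.
No single bus line has all 12 stops (the largest, G5, has 10), so 2 is optimal.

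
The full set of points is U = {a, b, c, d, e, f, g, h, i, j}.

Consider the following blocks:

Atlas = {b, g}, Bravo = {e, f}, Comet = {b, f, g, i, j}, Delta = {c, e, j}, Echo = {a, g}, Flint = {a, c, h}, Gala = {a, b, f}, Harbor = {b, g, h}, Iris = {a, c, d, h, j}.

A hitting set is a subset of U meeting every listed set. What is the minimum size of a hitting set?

T = {a, b, e} meets every block (each contains at least one member of T), and |T| = 3.
The blocks Atlas, Bravo, Flint are pairwise disjoint, so any hitting set needs a separate point for each — at least 3. Hence 3 is optimal.

3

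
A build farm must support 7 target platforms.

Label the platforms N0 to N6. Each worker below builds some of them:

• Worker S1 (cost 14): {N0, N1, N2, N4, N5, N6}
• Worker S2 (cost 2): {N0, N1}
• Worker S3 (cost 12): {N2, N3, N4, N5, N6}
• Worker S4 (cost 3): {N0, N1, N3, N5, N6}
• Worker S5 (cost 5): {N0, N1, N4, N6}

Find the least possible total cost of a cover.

S2, S3 together cover every platform (S2 ∪ S3 = {N0, N1, N2, N3, N4, N5, N6}); total cost 2 + 12 = 14.
The greedy pick S4, S5, S3 costs 20; no covering selection beats 14.

14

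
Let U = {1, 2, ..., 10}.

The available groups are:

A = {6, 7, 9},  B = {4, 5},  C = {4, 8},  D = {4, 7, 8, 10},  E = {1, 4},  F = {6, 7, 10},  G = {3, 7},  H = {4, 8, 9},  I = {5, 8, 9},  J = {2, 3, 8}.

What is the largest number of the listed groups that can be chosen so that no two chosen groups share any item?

E, G, I are pairwise disjoint (E={1,4}; G={3,7}; I={5,8,9}).
Every remaining group overlaps one of these, and no 4 of the listed groups are pairwise disjoint, so 3 is the maximum.

3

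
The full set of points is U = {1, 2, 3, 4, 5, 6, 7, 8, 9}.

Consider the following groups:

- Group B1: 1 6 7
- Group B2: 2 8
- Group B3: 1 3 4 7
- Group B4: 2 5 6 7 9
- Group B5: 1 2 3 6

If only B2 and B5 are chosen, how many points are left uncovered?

4

Union of B2, B5 = {1, 2, 3, 6, 8}.
Not covered: 4, 5, 7, 9 — 4 points.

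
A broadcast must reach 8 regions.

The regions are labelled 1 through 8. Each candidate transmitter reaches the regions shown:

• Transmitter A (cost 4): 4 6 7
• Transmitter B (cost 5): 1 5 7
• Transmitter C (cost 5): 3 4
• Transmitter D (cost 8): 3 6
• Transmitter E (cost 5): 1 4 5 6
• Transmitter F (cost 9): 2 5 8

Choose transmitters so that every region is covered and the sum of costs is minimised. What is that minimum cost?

23

A, C, E, F together cover every region (A ∪ C ∪ E ∪ F = {1, 2, 3, 4, 5, 6, 7, 8}); total cost 4 + 5 + 5 + 9 = 23.
No covering selection has total cost below 23.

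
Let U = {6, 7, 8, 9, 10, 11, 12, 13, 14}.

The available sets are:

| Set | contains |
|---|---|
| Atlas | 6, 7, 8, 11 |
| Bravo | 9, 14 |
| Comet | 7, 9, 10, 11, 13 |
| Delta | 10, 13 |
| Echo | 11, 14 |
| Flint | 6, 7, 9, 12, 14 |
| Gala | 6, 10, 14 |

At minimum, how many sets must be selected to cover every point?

3

Atlas and Delta and Flint together: Atlas ∪ Delta ∪ Flint = {6, 7, 8, 9, 10, 11, 12, 13, 14} — every point is covered.
Only Atlas contains 8, so Atlas is forced; the remaining 5 points need at least 2 more sets (each remaining set adds at most 3) — so at least 3 sets are needed, and 3 is optimal.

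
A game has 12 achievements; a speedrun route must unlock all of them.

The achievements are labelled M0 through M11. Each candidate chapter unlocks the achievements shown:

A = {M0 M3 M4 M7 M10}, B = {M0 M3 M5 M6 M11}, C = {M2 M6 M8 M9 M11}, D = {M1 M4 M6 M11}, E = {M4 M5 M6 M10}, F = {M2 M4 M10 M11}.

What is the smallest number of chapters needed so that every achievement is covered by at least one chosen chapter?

4

Take {A, C, D, E}. Their union is {M0, M1, M2, M3, M4, M5, M6, M7, M8, M9, M10, M11}, which is all 12 achievements.
No 3 of the 6 chapters cover everything (all 20 combinations miss at least one achievement), so 4 is optimal.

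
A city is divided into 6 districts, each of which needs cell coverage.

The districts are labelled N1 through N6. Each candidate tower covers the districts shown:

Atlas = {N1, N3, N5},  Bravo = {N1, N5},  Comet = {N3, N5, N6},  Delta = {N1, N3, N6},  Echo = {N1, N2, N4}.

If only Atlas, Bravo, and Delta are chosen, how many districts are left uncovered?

2

Union of Atlas, Bravo, Delta = {N1, N3, N5, N6}.
Not covered: N2, N4 — 2 districts.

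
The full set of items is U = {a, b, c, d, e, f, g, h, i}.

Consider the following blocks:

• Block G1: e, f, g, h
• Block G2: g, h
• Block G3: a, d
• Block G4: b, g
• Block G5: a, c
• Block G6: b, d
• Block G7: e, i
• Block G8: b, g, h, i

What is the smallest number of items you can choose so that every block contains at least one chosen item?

The 4 items {c, d, g, i} hit every block.
The blocks G2, G5, G6, G7 are pairwise disjoint, so any hitting set needs a separate item for each — at least 4. Hence 4 is optimal.

4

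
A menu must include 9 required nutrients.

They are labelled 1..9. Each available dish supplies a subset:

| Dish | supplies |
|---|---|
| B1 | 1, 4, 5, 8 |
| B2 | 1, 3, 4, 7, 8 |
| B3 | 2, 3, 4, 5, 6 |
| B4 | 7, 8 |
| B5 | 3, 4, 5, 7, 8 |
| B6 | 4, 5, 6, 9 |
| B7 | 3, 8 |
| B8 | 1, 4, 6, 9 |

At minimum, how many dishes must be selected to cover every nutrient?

3

Take {B3, B5, B8}. Their union is {1, 2, 3, 4, 5, 6, 7, 8, 9}, which is all 9 nutrients.
Only B3 contains 2, so B3 is forced; the remaining 4 nutrients need at least 2 more dishes (each remaining dish adds at most 3) — so at least 3 dishes are needed, and 3 is optimal.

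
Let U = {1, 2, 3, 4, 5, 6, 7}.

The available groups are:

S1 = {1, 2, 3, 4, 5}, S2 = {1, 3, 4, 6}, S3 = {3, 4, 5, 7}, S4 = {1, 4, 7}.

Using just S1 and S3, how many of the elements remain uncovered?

1

Union of S1, S3 = {1, 2, 3, 4, 5, 7}.
Not covered: 6 — 1 element.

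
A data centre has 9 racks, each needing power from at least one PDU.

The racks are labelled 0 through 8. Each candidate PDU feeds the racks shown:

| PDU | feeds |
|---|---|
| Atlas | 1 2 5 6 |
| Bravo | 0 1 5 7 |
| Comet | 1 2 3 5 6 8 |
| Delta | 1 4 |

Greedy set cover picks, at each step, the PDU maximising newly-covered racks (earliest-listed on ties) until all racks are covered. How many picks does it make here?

3

Greedy: pick Comet (covers 6 new) → pick Bravo (covers 2 new) → pick Delta (covers 1 new). Total picks: 3.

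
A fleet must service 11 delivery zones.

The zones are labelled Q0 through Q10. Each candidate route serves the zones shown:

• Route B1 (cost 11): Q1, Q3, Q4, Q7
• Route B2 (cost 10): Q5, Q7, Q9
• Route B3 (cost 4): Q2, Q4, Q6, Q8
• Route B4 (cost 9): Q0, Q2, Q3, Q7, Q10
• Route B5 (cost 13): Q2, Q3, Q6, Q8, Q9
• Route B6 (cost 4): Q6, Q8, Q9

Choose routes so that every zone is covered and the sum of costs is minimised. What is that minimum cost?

B1, B2, B4, B6 together cover every zone (B1 ∪ B2 ∪ B4 ∪ B6 = {Q0, Q1, Q2, Q3, Q4, Q5, Q6, Q7, Q8, Q9, Q10}); total cost 11 + 10 + 9 + 4 = 34.
The greedy pick B3, B4, B6, B2, B1 costs 38; no covering selection beats 34.

34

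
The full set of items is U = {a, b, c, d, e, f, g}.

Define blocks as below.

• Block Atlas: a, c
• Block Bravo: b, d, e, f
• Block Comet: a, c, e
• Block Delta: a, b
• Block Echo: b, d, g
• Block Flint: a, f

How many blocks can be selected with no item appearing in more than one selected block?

2

Atlas, Bravo are pairwise disjoint (Atlas={a,c}; Bravo={b,d,e,f}).
Every remaining block overlaps one of these, and no 3 of the listed blocks are pairwise disjoint, so 2 is the maximum.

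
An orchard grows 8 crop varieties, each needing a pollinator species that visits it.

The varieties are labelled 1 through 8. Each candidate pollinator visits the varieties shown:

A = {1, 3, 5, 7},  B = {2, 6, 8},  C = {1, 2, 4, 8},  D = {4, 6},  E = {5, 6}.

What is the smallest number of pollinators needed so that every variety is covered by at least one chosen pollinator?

A and B and D together: A ∪ B ∪ D = {1, 2, 3, 4, 5, 6, 7, 8} — every variety is covered.
Only A contains 3, so A is forced; the remaining 4 varieties need at least 2 more pollinators (each remaining pollinator adds at most 3) — so at least 3 pollinators are needed, and 3 is optimal.

3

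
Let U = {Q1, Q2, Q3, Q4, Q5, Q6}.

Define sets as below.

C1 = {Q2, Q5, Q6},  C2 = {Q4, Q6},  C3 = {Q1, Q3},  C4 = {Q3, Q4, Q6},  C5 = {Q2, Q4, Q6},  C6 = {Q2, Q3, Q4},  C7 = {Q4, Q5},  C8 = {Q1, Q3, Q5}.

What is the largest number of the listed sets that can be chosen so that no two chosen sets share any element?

C1, C3 are pairwise disjoint (C1={Q2,Q5,Q6}; C3={Q1,Q3}).
Every remaining set overlaps one of these, and no 3 of the listed sets are pairwise disjoint, so 2 is the maximum.

2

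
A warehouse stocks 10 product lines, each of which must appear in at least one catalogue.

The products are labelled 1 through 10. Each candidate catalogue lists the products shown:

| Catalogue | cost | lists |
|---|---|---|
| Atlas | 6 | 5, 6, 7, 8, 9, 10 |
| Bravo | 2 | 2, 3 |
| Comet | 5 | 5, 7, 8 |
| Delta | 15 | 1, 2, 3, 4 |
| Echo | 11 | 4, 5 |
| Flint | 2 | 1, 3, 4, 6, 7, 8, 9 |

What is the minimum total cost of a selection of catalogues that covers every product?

10

Atlas, Bravo, Flint together cover every product (Atlas ∪ Bravo ∪ Flint = {1, 2, 3, 4, 5, 6, 7, 8, 9, 10}); total cost 6 + 2 + 2 = 10.
No covering selection has total cost below 10.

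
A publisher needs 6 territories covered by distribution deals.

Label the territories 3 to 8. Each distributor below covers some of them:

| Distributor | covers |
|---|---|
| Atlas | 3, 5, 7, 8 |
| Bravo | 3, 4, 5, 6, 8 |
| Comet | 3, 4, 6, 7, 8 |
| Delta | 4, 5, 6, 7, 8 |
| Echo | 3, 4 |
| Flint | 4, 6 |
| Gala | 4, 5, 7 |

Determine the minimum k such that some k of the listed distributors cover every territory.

Take {Atlas, Comet}. Their union is {3, 4, 5, 6, 7, 8}, which is all 6 territories.
No single distributor has all 6 territories (the largest, Bravo, has 5), so 2 is optimal.

2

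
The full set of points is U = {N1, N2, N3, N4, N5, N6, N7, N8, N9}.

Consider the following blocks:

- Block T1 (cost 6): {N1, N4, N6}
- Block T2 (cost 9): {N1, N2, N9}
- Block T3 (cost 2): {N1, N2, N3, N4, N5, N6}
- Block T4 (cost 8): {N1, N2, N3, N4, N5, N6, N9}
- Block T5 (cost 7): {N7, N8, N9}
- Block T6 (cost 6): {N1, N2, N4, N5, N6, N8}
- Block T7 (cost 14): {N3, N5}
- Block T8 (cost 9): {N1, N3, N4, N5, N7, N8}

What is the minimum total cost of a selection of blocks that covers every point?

9

T3, T5 together cover every point (T3 ∪ T5 = {N1, N2, N3, N4, N5, N6, N7, N8, N9}); total cost 2 + 7 = 9.
No covering selection has total cost below 9.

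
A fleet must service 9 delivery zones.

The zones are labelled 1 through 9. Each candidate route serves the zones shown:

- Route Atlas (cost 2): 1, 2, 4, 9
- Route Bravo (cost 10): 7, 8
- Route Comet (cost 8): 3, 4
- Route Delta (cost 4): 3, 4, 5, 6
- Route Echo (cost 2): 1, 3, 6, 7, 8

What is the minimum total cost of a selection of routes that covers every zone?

8

Atlas, Delta, Echo together cover every zone (Atlas ∪ Delta ∪ Echo = {1, 2, 3, 4, 5, 6, 7, 8, 9}); total cost 2 + 4 + 2 = 8.
No covering selection has total cost below 8.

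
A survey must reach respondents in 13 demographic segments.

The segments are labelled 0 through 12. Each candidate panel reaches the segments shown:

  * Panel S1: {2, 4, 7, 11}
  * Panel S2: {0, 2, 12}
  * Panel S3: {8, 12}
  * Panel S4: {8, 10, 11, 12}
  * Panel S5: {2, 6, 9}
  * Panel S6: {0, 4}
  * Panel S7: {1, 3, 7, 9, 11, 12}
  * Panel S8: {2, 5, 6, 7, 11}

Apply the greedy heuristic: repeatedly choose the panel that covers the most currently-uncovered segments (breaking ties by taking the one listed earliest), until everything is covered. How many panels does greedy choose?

4

Greedy: pick S7 (covers 6 new) → pick S8 (covers 3 new) → pick S4 (covers 2 new) → pick S6 (covers 2 new). Total picks: 4.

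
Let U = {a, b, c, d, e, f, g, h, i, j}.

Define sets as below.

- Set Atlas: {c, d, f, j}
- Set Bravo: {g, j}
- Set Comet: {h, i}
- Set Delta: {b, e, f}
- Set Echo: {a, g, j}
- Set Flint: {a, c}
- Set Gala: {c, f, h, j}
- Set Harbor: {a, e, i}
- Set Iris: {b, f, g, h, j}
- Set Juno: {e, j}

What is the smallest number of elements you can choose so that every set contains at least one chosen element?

The 4 elements {c, e, g, i} hit every set.
The sets Bravo, Comet, Delta, Flint are pairwise disjoint, so any hitting set needs a separate element for each — at least 4. Hence 4 is optimal.

4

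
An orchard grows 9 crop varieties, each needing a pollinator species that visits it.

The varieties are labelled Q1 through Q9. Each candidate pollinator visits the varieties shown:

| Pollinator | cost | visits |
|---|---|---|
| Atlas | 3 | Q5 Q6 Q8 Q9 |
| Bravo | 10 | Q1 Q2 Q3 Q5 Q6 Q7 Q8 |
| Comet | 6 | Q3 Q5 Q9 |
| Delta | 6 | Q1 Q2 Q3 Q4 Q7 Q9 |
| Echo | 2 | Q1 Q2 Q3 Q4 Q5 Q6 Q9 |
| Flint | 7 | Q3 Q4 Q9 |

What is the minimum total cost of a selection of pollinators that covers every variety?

Atlas, Delta together cover every variety (Atlas ∪ Delta = {Q1, Q2, Q3, Q4, Q5, Q6, Q7, Q8, Q9}); total cost 3 + 6 = 9.
The greedy pick Echo, Atlas, Delta costs 11; no covering selection beats 9.

9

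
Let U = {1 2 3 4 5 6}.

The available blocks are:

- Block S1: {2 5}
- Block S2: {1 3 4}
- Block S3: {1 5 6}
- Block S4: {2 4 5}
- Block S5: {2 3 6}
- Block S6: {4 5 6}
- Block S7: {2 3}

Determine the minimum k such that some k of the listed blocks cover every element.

Take {S2, S5, S6}. Their union is {1, 2, 3, 4, 5, 6}, which is all 6 elements.
No 2 of the 7 blocks cover everything (all 21 combinations miss at least one element), so 3 is optimal.

3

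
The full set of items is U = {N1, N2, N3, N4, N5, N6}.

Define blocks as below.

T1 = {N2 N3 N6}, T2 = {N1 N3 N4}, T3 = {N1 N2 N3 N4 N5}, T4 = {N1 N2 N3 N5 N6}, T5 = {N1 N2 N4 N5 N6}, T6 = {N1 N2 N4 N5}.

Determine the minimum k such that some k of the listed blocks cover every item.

2

T1 and T6 together: T1 ∪ T6 = {N1, N2, N3, N4, N5, N6} — every item is covered.
No single block has all 6 items (the largest, T3, has 5), so 2 is optimal.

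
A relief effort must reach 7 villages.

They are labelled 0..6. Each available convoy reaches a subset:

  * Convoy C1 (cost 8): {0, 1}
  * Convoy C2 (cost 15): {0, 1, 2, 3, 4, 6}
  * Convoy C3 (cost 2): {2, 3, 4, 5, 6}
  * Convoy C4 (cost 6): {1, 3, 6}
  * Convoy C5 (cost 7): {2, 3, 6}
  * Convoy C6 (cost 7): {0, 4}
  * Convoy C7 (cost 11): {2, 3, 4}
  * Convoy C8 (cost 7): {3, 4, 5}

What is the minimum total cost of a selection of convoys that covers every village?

10

C1, C3 together cover every village (C1 ∪ C3 = {0, 1, 2, 3, 4, 5, 6}); total cost 8 + 2 = 10.
No covering selection has total cost below 10.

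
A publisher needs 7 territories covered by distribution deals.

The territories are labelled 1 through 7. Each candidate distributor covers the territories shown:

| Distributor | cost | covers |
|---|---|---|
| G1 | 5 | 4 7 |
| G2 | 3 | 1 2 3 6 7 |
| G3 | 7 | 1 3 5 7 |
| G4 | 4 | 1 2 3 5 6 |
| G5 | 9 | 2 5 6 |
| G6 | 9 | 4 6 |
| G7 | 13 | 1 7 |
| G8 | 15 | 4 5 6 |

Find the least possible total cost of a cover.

9

G1, G4 together cover every territory (G1 ∪ G4 = {1, 2, 3, 4, 5, 6, 7}); total cost 5 + 4 = 9.
The greedy pick G2, G4, G1 costs 12; no covering selection beats 9.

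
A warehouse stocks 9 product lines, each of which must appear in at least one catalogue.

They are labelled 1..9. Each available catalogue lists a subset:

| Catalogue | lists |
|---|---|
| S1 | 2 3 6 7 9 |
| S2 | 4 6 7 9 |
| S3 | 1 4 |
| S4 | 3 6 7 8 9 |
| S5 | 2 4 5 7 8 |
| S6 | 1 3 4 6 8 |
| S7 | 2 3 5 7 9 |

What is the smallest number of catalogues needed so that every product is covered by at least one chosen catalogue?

Take {S6, S7}. Their union is {1, 2, 3, 4, 5, 6, 7, 8, 9}, which is all 9 products.
No single catalogue has all 9 products (the largest, S1, has 5), so 2 is optimal.

2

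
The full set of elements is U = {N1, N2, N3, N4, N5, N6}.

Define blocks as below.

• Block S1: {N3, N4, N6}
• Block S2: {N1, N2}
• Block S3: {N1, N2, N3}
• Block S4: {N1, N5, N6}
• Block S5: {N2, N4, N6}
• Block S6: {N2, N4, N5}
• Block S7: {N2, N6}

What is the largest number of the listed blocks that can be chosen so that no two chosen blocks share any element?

S1, S2 are pairwise disjoint (S1={N3,N4,N6}; S2={N1,N2}).
Every remaining block overlaps one of these, and no 3 of the listed blocks are pairwise disjoint, so 2 is the maximum.

2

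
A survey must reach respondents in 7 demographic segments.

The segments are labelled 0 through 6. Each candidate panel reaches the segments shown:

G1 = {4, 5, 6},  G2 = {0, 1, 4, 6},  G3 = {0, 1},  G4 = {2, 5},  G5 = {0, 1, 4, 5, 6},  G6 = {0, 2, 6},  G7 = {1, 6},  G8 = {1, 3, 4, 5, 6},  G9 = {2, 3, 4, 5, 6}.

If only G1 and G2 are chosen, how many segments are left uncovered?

2

Union of G1, G2 = {0, 1, 4, 5, 6}.
Not covered: 2, 3 — 2 segments.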